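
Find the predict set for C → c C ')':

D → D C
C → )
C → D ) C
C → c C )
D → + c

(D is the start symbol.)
PREDICT(C → c C ')') = (FIRST(RHS) \ {ε}) ∪ (FOLLOW(C) if ε ∈ FIRST(RHS), i.e. RHS ⇒* ε)
FIRST(c C ')') = { 'c' }
ε ∉ FIRST(c C ')'), so FOLLOW(C) is not added.
PREDICT(C → c C ')') = { 'c' }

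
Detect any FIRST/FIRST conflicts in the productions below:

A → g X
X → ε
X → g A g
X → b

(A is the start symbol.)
Productions for X:
  X → ε: FIRST = { ε }
  X → g A g: FIRST = { 'g' }
  X → b: FIRST = { 'b' }
A has only one production, so no FIRST/FIRST conflict is possible there.

All alternatives of each non-terminal have pairwise disjoint FIRST sets.

Answer: No FIRST/FIRST conflicts.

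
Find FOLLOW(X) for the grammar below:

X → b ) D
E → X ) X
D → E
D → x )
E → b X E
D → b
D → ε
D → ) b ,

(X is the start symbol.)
{ $, ')', 'b' }

To compute FOLLOW(X), find every occurrence of X on a right-hand side N → α X β: add FIRST(β) \ {ε}, and if β is empty or nullable also add FOLLOW(N). Iterate to a fixed point.

X is the start symbol, so $ ∈ FOLLOW(X).
In E → X ) X: X is followed by ')' X, add FIRST(')' X) \ {ε} = { ')' }
In E → X ) X: X is at the end, add FOLLOW(E)
In E → b X E: X is followed by E, add FIRST(E) \ {ε} = { 'b' }

The FOLLOW sets referred to above (computed the same way, to a fixed point):
  FOLLOW(E) = { $, ')', 'b' }

Taking the union: FOLLOW(X) = { $, ')', 'b' }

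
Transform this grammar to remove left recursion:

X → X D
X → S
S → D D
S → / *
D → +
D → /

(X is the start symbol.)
X → S X'
X' → D X'
X' → ε
S → D D
S → / *
D → +
D → /

X is directly left-recursive. The standard transformation for
  A → A α₁ | ... | A α_m | β₁ | ... | β_n
is
  A  → β₁ A' | ... | β_n A'
  A' → α₁ A' | ... | α_m A' | ε

X → S becomes X → S X'
X → X D becomes X' → D X'
Add X' → ε

Productions for other non-terminals are unchanged:
  S → D D
  S → / *
  D → +
  D → /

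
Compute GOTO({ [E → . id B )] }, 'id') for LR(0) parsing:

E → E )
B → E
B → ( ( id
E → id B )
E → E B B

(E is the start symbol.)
GOTO(I, 'id') = CLOSURE({ [A → αX.β] : [A → α.Xβ] ∈ I, X = 'id' })

Items with dot before 'id', with the dot advanced:
  [E → . id B )] → [E → id . B )]
Closure of the advanced items:
  [E → id . B )] has the dot before B: add [B → . E], [B → . ( ( id]
  [B → . E] has the dot before E: add [E → . E )], [E → . id B )], [E → . E B B]

GOTO = { [B → . ( ( id], [B → . E], [E → . E )], [E → . E B B], [E → . id B )], [E → id . B )] }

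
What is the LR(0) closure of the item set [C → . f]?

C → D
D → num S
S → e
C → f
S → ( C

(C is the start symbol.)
{ [C → . f] }

Start with: [C → . f]
The dot precedes the terminal f, so nothing is added.

CLOSURE = { [C → . f] }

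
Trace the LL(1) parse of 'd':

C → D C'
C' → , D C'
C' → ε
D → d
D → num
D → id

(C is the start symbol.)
LL(1) parsing maintains a stack (initially the start symbol over $) and the input. At each step: if the stack top is a terminal, match it against the current input token; if it is a non-terminal N, replace it with the RHS of M[N, lookahead] (the unique production whose predict set contains the lookahead).

Stack is shown with the top on the left.

Stack   Input  Action
---------------------
C $     d $    output C → D C'
D C' $  d $    output D → d
d C' $  d $    match 'd'
C' $    $      output C' → ε
$       $      accept

The string is accepted.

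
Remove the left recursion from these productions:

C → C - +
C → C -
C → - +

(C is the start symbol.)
C → - + C'
C' → - + C'
C' → - C'
C' → ε

C is directly left-recursive. The standard transformation for
  A → A α₁ | ... | A α_m | β₁ | ... | β_n
is
  A  → β₁ A' | ... | β_n A'
  A' → α₁ A' | ... | α_m A' | ε

C → - + becomes C → - + C'
C → C - + becomes C' → - + C'
C → C - becomes C' → - C'
Add C' → ε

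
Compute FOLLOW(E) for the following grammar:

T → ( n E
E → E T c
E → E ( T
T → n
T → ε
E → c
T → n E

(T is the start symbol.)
{ $, '(', 'c', 'n' }

To compute FOLLOW(E), find every occurrence of E on a right-hand side N → α E β: add FIRST(β) \ {ε}, and if β is empty or nullable also add FOLLOW(N). Iterate to a fixed point.

In T → ( n E: E is at the end, add FOLLOW(T)
In E → E T c: E is followed by T c, add FIRST(T c) \ {ε} = { '(', 'c', 'n' }
In E → E ( T: E is followed by '(' T, add FIRST('(' T) \ {ε} = { '(' }
In T → n E: E is at the end, add FOLLOW(T)

The FOLLOW sets referred to above (computed the same way, to a fixed point):
  FOLLOW(T) = { $, '(', 'c', 'n' }

Taking the union: FOLLOW(E) = { $, '(', 'c', 'n' }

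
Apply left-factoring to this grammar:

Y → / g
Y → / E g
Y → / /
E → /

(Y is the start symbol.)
Left-factoring transforms A → αβ₁ | αβ₂ into A → αA' and A' → β₁ | β₂
(α is the longest common prefix among the alternatives). Repeat until
no nonterminal has two alternatives with a common prefix.

Round 1: Y has alternatives sharing prefix '/'. Introduce Y': Y → / Y'
  Add: Y' → g
  Add: Y' → E g
  Add: Y' → /

No remaining common prefixes — done.

Resulting grammar:
Y → / Y'
Y' → g
Y' → E g
Y' → /
E → /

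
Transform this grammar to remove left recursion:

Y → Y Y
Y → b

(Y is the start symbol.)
Y → b Y'
Y' → Y Y'
Y' → ε

Y is directly left-recursive. The standard transformation for
  A → A α₁ | ... | A α_m | β₁ | ... | β_n
is
  A  → β₁ A' | ... | β_n A'
  A' → α₁ A' | ... | α_m A' | ε

Y → b becomes Y → b Y'
Y → Y Y becomes Y' → Y Y'
Add Y' → ε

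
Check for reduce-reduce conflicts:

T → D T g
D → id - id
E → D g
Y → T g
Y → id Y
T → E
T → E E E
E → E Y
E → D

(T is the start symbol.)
Augment with T' → T and build the canonical LR(0) collection (I0 = CLOSURE({[T' → . T]}), then GOTO on every symbol after a dot until no new states appear). It has 17 states:
  I0: { [D → . id - id], [E → . D g], [E → . D], [E → . E Y], [T → . D T g], [T → . E E E], [T → . E], [T' → . T] }  — shift
  I1: { [D → . id - id], [E → . D g], [E → . D], [E → . E Y], [E → D . g], [E → D .], [T → . D T g], [T → . E E E], [T → . E], [T → D . T g] }  — shift, reduce
  I2: { [D → . id - id], [E → . D g], [E → . D], [E → . E Y], [E → E . Y], [T → . D T g], [T → . E E E], [T → . E], [T → E . E E], [T → E .], [Y → . T g], [Y → . id Y] }  — shift, reduce
  I3: { [T' → T .] }  — accept
  I4: { [D → id . - id] }  — shift
  I5: { [D → id - . id] }  — shift
  I6: { [D → id - id .] }  — reduce
  I7: { [D → . id - id], [E → . D g], [E → . D], [E → . E Y], [E → E . Y], [T → . D T g], [T → . E E E], [T → . E], [T → E . E E], [T → E .], [T → E E . E], [Y → . T g], [Y → . id Y] }  — shift, reduce
  I8: { [Y → T . g] }  — shift
  I9: { [E → E Y .] }  — reduce
  I10: { [D → . id - id], [D → id . - id], [E → . D g], [E → . D], [E → . E Y], [T → . D T g], [T → . E E E], [T → . E], [Y → . T g], [Y → . id Y], [Y → id . Y] }  — shift
  I11: { [Y → id Y .] }  — reduce
  I12: { [Y → T g .] }  — reduce
  I13: { [D → . id - id], [E → . D g], [E → . D], [E → . E Y], [E → E . Y], [T → . D T g], [T → . E E E], [T → . E], [T → E . E E], [T → E .], [T → E E . E], [T → E E E .], [Y → . T g], [Y → . id Y] }  — shift, 2 reduces
  I14: { [T → D T . g] }  — shift
  I15: { [E → D g .] }  — reduce
  I16: { [T → D T g .] }  — reduce

I13 contains complete items [T → E .], [T → E E E .] — reduce-reduce conflict.

Answer: Yes — I13: [T → E .] vs [T → E E E .]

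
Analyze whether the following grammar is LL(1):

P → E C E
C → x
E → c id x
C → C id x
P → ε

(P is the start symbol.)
Relevant sets:
  FIRST(E) = { 'c' }
  FIRST(C) = { 'x' }
  FOLLOW(P) = { $ }

For P:
  PREDICT(P → E C E) = { 'c' }
  PREDICT(P → ε) = { $ }
For C:
  PREDICT(C → x) = { 'x' }
  PREDICT(C → C id x) = { 'x' }
E has a single production, so nothing to check there.

Conflict found: Predict set conflict for C: { 'x' }
The grammar is NOT LL(1).

Answer: No. Predict set conflict for C: { 'x' }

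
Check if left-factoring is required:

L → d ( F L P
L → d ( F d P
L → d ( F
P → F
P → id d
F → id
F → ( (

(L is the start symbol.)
Left-factoring is needed when two productions for the same non-terminal
share a common prefix on the right-hand side.

Productions for L:
  L → d ( F L P
  L → d ( F d P
  L → d ( F
Productions for P:
  P → F
  P → id d
Productions for F:
  F → id
  F → ( (

Found common prefix 'd ( F' in productions for L

Answer: Yes, L has productions with common prefix 'd ( F'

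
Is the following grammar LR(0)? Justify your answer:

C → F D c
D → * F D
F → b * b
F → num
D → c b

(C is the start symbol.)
Yes, the grammar is LR(0)

A grammar is LR(0) if no state in the canonical LR(0) collection has:
  - both a shift item (dot before a terminal) and a complete item (shift-reduce conflict), or
  - two or more complete items (reduce-reduce conflict; the accept item [C' → C .] counts as a complete item here).

Augment with C' → C and build the canonical LR(0) collection (I0 = CLOSURE({[C' → . C]}), then GOTO on every symbol after a dot until no new states appear). It has 14 states:
  I0: { [C → . F D c], [C' → . C], [F → . b * b], [F → . num] }  — shift
  I1: { [C' → C .] }  — accept
  I2: { [C → F . D c], [D → . * F D], [D → . c b] }  — shift
  I3: { [F → b . * b] }  — shift
  I4: { [F → num .] }  — reduce
  I5: { [F → b * . b] }  — shift
  I6: { [F → b * b .] }  — reduce
  I7: { [D → * . F D], [F → . b * b], [F → . num] }  — shift
  I8: { [C → F D . c] }  — shift
  I9: { [D → c . b] }  — shift
  I10: { [D → c b .] }  — reduce
  I11: { [C → F D c .] }  — reduce
  I12: { [D → * F . D], [D → . * F D], [D → . c b] }  — shift
  I13: { [D → * F D .] }  — reduce

Every state is either a pure shift/goto state or contains exactly one complete item and nothing to shift — no conflicts. The grammar is LR(0).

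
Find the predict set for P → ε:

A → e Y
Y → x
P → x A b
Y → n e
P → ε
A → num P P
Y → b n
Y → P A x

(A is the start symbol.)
PREDICT(P → ε) = (FIRST(RHS) \ {ε}) ∪ (FOLLOW(P) if ε ∈ FIRST(RHS), i.e. RHS ⇒* ε)
The right-hand side is ε (FIRST(ε) = { ε }), so the predict set is FOLLOW(P) = { $, 'b', 'e', 'num', 'x' }
PREDICT(P → ε) = { $, 'b', 'e', 'num', 'x' }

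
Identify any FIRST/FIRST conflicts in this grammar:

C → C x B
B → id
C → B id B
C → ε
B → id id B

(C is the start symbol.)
FIRST sets of the non-terminals at (or reachable through a nullable prefix from) the front of some alternative:
  FIRST(C) = { 'id', 'x', ε }
  FIRST(B) = { 'id' }

Productions for C:
  C → C x B: FIRST = { 'id', 'x' }
  C → B id B: FIRST = { 'id' }
  C → ε: FIRST = { ε }
Productions for B:
  B → id: FIRST = { 'id' }
  B → id id B: FIRST = { 'id' }

Conflict for C: C → C x B and C → B id B
  Overlap: { 'id' }
Conflict for B: B → id and B → id id B
  Overlap: { 'id' }

Answer: Yes. C → C x B / C → B id B on { 'id' }; B → id / B → id id B on { 'id' }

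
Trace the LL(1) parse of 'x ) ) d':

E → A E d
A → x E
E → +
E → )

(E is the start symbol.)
LL(1) parsing maintains a stack (initially the start symbol over $) and the input. At each step: if the stack top is a terminal, match it against the current input token; if it is a non-terminal N, replace it with the RHS of M[N, lookahead] (the unique production whose predict set contains the lookahead).

Stack is shown with the top on the left.

Stack      Input      Action
----------------------------
E $        x ) ) d $  output E → A E d
A E d $    x ) ) d $  output A → x E
x E E d $  x ) ) d $  match 'x'
E E d $    ) ) d $    output E → )
) E d $    ) ) d $    match ')'
E d $      ) d $      output E → )
) d $      ) d $      match ')'
d $        d $        match 'd'
$          $          accept

The string is accepted.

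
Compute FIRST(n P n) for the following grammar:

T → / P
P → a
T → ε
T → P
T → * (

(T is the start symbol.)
To compute FIRST(n P n), process the symbols left to right:
Symbol n is a terminal. Add 'n' and stop.
FIRST(n P n) = { 'n' }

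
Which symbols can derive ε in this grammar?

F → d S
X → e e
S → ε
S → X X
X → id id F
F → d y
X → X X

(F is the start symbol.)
{ 'S' }

ε-productions: S → ε
So S is immediately nullable.
No further non-terminal can be added: every production for the remaining non-terminals contains a terminal or a non-nullable non-terminal.
Nullable = { 'S' }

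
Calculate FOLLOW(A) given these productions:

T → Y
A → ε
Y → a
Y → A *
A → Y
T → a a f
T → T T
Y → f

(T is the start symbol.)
{ '*' }

To compute FOLLOW(A), find every occurrence of A on a right-hand side N → α A β: add FIRST(β) \ {ε}, and if β is empty or nullable also add FOLLOW(N). Iterate to a fixed point.

In Y → A *: A is followed by '*', add FIRST('*') \ {ε} = { '*' }

Taking the union: FOLLOW(A) = { '*' }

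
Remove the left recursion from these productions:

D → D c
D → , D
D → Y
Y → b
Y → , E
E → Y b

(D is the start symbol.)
D is directly left-recursive. The standard transformation for
  A → A α₁ | ... | A α_m | β₁ | ... | β_n
is
  A  → β₁ A' | ... | β_n A'
  A' → α₁ A' | ... | α_m A' | ε

D → , D becomes D → , D D'
D → Y becomes D → Y D'
D → D c becomes D' → c D'
Add D' → ε

Productions for other non-terminals are unchanged:
  Y → b
  Y → , E
  E → Y b

Resulting grammar:
D → , D D'
D → Y D'
D' → c D'
D' → ε
Y → b
Y → , E
E → Y b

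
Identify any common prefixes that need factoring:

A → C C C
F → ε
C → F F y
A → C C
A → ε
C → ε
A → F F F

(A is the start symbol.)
Left-factoring is needed when two productions for the same non-terminal
share a common prefix on the right-hand side.

Productions for A:
  A → C C C
  A → C C
  A → ε
  A → F F F
Productions for C:
  C → F F y
  C → ε

Found common prefix 'C C' in productions for A

Answer: Yes, A has productions with common prefix 'C C'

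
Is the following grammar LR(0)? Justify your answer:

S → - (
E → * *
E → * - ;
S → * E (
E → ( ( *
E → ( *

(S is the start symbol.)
Yes, the grammar is LR(0)

A grammar is LR(0) if no state in the canonical LR(0) collection has:
  - both a shift item (dot before a terminal) and a complete item (shift-reduce conflict), or
  - two or more complete items (reduce-reduce conflict; the accept item [S' → S .] counts as a complete item here).

Augment with S' → S and build the canonical LR(0) collection (I0 = CLOSURE({[S' → . S]}), then GOTO on every symbol after a dot until no new states appear). It has 15 states:
  I0: { [S → . * E (], [S → . - (], [S' → . S] }  — shift
  I1: { [E → . ( ( *], [E → . ( *], [E → . * *], [E → . * - ;], [S → * . E (] }  — shift
  I2: { [S → - . (] }  — shift
  I3: { [S' → S .] }  — accept
  I4: { [S → - ( .] }  — reduce
  I5: { [E → ( . ( *], [E → ( . *] }  — shift
  I6: { [E → * . *], [E → * . - ;] }  — shift
  I7: { [S → * E . (] }  — shift
  I8: { [S → * E ( .] }  — reduce
  I9: { [E → * * .] }  — reduce
  I10: { [E → * - . ;] }  — shift
  I11: { [E → * - ; .] }  — reduce
  I12: { [E → ( ( . *] }  — shift
  I13: { [E → ( * .] }  — reduce
  I14: { [E → ( ( * .] }  — reduce

Every state is either a pure shift/goto state or contains exactly one complete item and nothing to shift — no conflicts. The grammar is LR(0).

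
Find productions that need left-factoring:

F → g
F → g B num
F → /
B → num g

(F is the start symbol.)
Yes, F has productions with common prefix 'g'

Left-factoring is needed when two productions for the same non-terminal
share a common prefix on the right-hand side.

Productions for F:
  F → g
  F → g B num
  F → /

Found common prefix 'g' in productions for F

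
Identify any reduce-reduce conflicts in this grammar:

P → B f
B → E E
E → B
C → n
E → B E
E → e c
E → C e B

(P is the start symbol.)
Augment with P' → P and build the canonical LR(0) collection (I0 = CLOSURE({[P' → . P]}), then GOTO on every symbol after a dot until no new states appear). It has 14 states:
  I0: { [B → . E E], [C → . n], [E → . B E], [E → . B], [E → . C e B], [E → . e c], [P → . B f], [P' → . P] }  — shift
  I1: { [B → . E E], [C → . n], [E → . B E], [E → . B], [E → . C e B], [E → . e c], [E → B . E], [E → B .], [P → B . f] }  — shift, reduce
  I2: { [E → C . e B] }  — shift
  I3: { [B → . E E], [B → E . E], [C → . n], [E → . B E], [E → . B], [E → . C e B], [E → . e c] }  — shift
  I4: { [P' → P .] }  — accept
  I5: { [E → e . c] }  — shift
  I6: { [C → n .] }  — reduce
  I7: { [E → e c .] }  — reduce
  I8: { [B → . E E], [C → . n], [E → . B E], [E → . B], [E → . C e B], [E → . e c], [E → B . E], [E → B .] }  — shift, reduce
  I9: { [B → . E E], [B → E . E], [B → E E .], [C → . n], [E → . B E], [E → . B], [E → . C e B], [E → . e c] }  — shift, reduce
  I10: { [B → . E E], [B → E . E], [C → . n], [E → . B E], [E → . B], [E → . C e B], [E → . e c], [E → B E .] }  — shift, reduce
  I11: { [B → . E E], [C → . n], [E → . B E], [E → . B], [E → . C e B], [E → . e c], [E → C e . B] }  — shift
  I12: { [B → . E E], [C → . n], [E → . B E], [E → . B], [E → . C e B], [E → . e c], [E → B . E], [E → B .], [E → C e B .] }  — shift, 2 reduces
  I13: { [P → B f .] }  — reduce

I12 contains complete items [E → B .], [E → C e B .] — reduce-reduce conflict.

Answer: Yes — I12: [E → B .] vs [E → C e B .]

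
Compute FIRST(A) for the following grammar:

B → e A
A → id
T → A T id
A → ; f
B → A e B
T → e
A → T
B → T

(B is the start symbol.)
{ ';', 'e', 'id' }

FIRST sets of the other non-terminals involved (by the same procedure, iterated to a fixed point):
  FIRST(T) = { ';', 'e', 'id' }

From A → id:
  - id is a terminal: add 'id' and stop
From A → ; f:
  - ';' is a terminal: add ';' and stop
From A → T:
  - T is a non-terminal: add FIRST(T) \ {ε} = { ';', 'e', 'id' }
    T is not nullable, so stop

Collecting: FIRST(A) = { ';', 'e', 'id' }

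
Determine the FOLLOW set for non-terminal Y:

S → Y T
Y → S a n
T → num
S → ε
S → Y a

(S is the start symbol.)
To compute FOLLOW(Y), find every occurrence of Y on a right-hand side N → α Y β: add FIRST(β) \ {ε}, and if β is empty or nullable also add FOLLOW(N). Iterate to a fixed point.

In S → Y T: Y is followed by T, add FIRST(T) \ {ε} = { 'num' }
In S → Y a: Y is followed by a, add FIRST(a) \ {ε} = { 'a' }

Taking the union: FOLLOW(Y) = { 'a', 'num' }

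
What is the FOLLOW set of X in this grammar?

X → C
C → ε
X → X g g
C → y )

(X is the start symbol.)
{ $, 'g' }

To compute FOLLOW(X), find every occurrence of X on a right-hand side N → α X β: add FIRST(β) \ {ε}, and if β is empty or nullable also add FOLLOW(N). Iterate to a fixed point.

X is the start symbol, so $ ∈ FOLLOW(X).
In X → X g g: X is followed by g g, add FIRST(g g) \ {ε} = { 'g' }

Taking the union: FOLLOW(X) = { $, 'g' }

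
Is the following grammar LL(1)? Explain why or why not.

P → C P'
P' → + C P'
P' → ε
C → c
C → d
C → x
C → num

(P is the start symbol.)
Yes, the grammar is LL(1).

Relevant sets:
  FOLLOW(P') = { $ }

For P':
  PREDICT(P' → '+' C P') = { '+' }
  PREDICT(P' → ε) = { $ }
For C:
  PREDICT(C → c) = { 'c' }
  PREDICT(C → d) = { 'd' }
  PREDICT(C → x) = { 'x' }
  PREDICT(C → num) = { 'num' }
P has a single production, so nothing to check there.

All predict sets are disjoint. The grammar IS LL(1).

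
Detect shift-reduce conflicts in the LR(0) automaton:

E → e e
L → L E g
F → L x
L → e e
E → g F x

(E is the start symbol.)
A shift-reduce conflict occurs when an LR(0) state has both:
  - a complete (reduce) item [A → α .] (dot at the end), and
  - a shift item [B → β . c γ] (dot before a terminal).

Augment with E' → E and build the canonical LR(0) collection (I0 = CLOSURE({[E' → . E]}), then GOTO on every symbol after a dot until no new states appear). It has 13 states:
  I0: { [E → . e e], [E → . g F x], [E' → . E] }  — shift
  I1: { [E' → E .] }  — accept
  I2: { [E → e . e] }  — shift
  I3: { [E → g . F x], [F → . L x], [L → . L E g], [L → . e e] }  — shift
  I4: { [E → g F . x] }  — shift
  I5: { [E → . e e], [E → . g F x], [F → L . x], [L → L . E g] }  — shift
  I6: { [L → e . e] }  — shift
  I7: { [L → e e .] }  — reduce
  I8: { [L → L E . g] }  — shift
  I9: { [F → L x .] }  — reduce
  I10: { [L → L E g .] }  — reduce
  I11: { [E → g F x .] }  — reduce
  I12: { [E → e e .] }  — reduce

No state contains both a complete item and a shift item.

Answer: No shift-reduce conflicts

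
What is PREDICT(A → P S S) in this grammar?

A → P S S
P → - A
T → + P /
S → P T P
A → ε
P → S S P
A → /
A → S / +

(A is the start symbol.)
{ '-' }

PREDICT(A → P S S) = (FIRST(RHS) \ {ε}) ∪ (FOLLOW(A) if ε ∈ FIRST(RHS), i.e. RHS ⇒* ε)
FIRST(P) = { '-' }
FIRST(P S S) = { '-' }
ε ∉ FIRST(P S S), so FOLLOW(A) is not added.
PREDICT(A → P S S) = { '-' }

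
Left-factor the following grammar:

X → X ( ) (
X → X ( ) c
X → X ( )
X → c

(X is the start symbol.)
Left-factoring transforms A → αβ₁ | αβ₂ into A → αA' and A' → β₁ | β₂
(α is the longest common prefix among the alternatives). Repeat until
no nonterminal has two alternatives with a common prefix.

Round 1: X has alternatives sharing prefix 'X ( )'. Introduce X': X → X ( ) X'
  Add: X' → (
  Add: X' → c
  Add: X' → ε

No remaining common prefixes — done.

Resulting grammar:
X → X ( ) X'
X' → (
X' → c
X' → ε
X → c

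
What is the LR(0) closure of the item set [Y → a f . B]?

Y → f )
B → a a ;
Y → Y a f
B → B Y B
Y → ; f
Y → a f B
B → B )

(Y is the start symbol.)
To compute CLOSURE, for each item [A → α.Bβ] where B is a non-terminal, add [B → .γ] for all productions B → γ; repeat for the newly added items until nothing changes.

Start with: [Y → a f . B]
  [Y → a f . B] has the dot before B: add [B → . a a ;], [B → . B Y B], [B → . B )]
No further items can be added.

CLOSURE = { [B → . B )], [B → . B Y B], [B → . a a ;], [Y → a f . B] }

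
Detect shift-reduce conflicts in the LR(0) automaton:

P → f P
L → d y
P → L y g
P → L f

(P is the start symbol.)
No shift-reduce conflicts

A shift-reduce conflict occurs when an LR(0) state has both:
  - a complete (reduce) item [A → α .] (dot at the end), and
  - a shift item [B → β . c γ] (dot before a terminal).

Augment with P' → P and build the canonical LR(0) collection (I0 = CLOSURE({[P' → . P]}), then GOTO on every symbol after a dot until no new states appear). It has 10 states:
  I0: { [L → . d y], [P → . L f], [P → . L y g], [P → . f P], [P' → . P] }  — shift
  I1: { [P → L . f], [P → L . y g] }  — shift
  I2: { [P' → P .] }  — accept
  I3: { [L → d . y] }  — shift
  I4: { [L → . d y], [P → . L f], [P → . L y g], [P → . f P], [P → f . P] }  — shift
  I5: { [P → f P .] }  — reduce
  I6: { [L → d y .] }  — reduce
  I7: { [P → L f .] }  — reduce
  I8: { [P → L y . g] }  — shift
  I9: { [P → L y g .] }  — reduce

No state contains both a complete item and a shift item.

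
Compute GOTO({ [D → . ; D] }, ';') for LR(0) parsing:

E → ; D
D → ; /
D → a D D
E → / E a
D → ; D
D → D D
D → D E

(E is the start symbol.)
{ [D → . ; /], [D → . ; D], [D → . D D], [D → . D E], [D → . a D D], [D → ; . D] }

GOTO(I, ';') = CLOSURE({ [A → αX.β] : [A → α.Xβ] ∈ I, X = ';' })

Items with dot before ';', with the dot advanced:
  [D → . ; D] → [D → ; . D]
Closure of the advanced items:
  [D → ; . D] has the dot before D: add [D → . ; /], [D → . a D D], [D → . ; D], [D → . D D], [D → . D E]

GOTO = { [D → . ; /], [D → . ; D], [D → . D D], [D → . D E], [D → . a D D], [D → ; . D] }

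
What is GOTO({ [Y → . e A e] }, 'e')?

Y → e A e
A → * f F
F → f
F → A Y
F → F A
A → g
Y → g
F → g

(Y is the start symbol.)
GOTO(I, 'e') = CLOSURE({ [A → αX.β] : [A → α.Xβ] ∈ I, X = 'e' })

Items with dot before 'e', with the dot advanced:
  [Y → . e A e] → [Y → e . A e]
Closure of the advanced items:
  [Y → e . A e] has the dot before A: add [A → . * f F], [A → . g]

GOTO = { [A → . * f F], [A → . g], [Y → e . A e] }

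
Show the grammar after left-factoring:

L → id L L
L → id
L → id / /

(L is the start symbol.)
L → id L'
L' → L L
L' → ε
L' → / /

Left-factoring transforms A → αβ₁ | αβ₂ into A → αA' and A' → β₁ | β₂
(α is the longest common prefix among the alternatives). Repeat until
no nonterminal has two alternatives with a common prefix.

Round 1: L has alternatives sharing prefix 'id'. Introduce L': L → id L'
  Add: L' → L L
  Add: L' → ε
  Add: L' → / /

No remaining common prefixes — done.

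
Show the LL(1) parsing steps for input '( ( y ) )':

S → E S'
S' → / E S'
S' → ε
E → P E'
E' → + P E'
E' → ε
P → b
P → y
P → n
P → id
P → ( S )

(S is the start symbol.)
LL(1) parsing maintains a stack (initially the start symbol over $) and the input. At each step: if the stack top is a terminal, match it against the current input token; if it is a non-terminal N, replace it with the RHS of M[N, lookahead] (the unique production whose predict set contains the lookahead).

Stack is shown with the top on the left.

Stack                      Input        Action
----------------------------------------------
S $                        ( ( y ) ) $  output S → E S'
E S' $                     ( ( y ) ) $  output E → P E'
P E' S' $                  ( ( y ) ) $  output P → ( S )
( S ) E' S' $              ( ( y ) ) $  match '('
S ) E' S' $                ( y ) ) $    output S → E S'
E S' ) E' S' $             ( y ) ) $    output E → P E'
P E' S' ) E' S' $          ( y ) ) $    output P → ( S )
( S ) E' S' ) E' S' $      ( y ) ) $    match '('
S ) E' S' ) E' S' $        y ) ) $      output S → E S'
E S' ) E' S' ) E' S' $     y ) ) $      output E → P E'
P E' S' ) E' S' ) E' S' $  y ) ) $      output P → y
y E' S' ) E' S' ) E' S' $  y ) ) $      match 'y'
E' S' ) E' S' ) E' S' $    ) ) $        output E' → ε
S' ) E' S' ) E' S' $       ) ) $        output S' → ε
) E' S' ) E' S' $          ) ) $        match ')'
E' S' ) E' S' $            ) $          output E' → ε
S' ) E' S' $               ) $          output S' → ε
) E' S' $                  ) $          match ')'
E' S' $                    $            output E' → ε
S' $                       $            output S' → ε
$                          $            accept

The string is accepted.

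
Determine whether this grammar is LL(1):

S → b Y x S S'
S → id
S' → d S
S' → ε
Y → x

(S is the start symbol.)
A grammar is LL(1) if for each non-terminal N with multiple productions, the predict sets of those productions are pairwise disjoint, where PREDICT(N → α) = (FIRST(α) \ {ε}) ∪ (FOLLOW(N) if α ⇒* ε).

Relevant sets:
  FOLLOW(S') = { $, 'd' }

For S:
  PREDICT(S → b Y x S S') = { 'b' }
  PREDICT(S → id) = { 'id' }
For S':
  PREDICT(S' → d S) = { 'd' }
  PREDICT(S' → ε) = { $, 'd' }
Y has a single production, so nothing to check there.

Conflict found: Predict set conflict for S': { 'd' }
The grammar is NOT LL(1).

Answer: No. Predict set conflict for S': { 'd' }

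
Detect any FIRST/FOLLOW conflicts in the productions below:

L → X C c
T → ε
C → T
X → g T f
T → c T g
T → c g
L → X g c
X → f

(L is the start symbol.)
Yes. T → c T g with FOLLOW(T) on { 'c' }; T → c g with FOLLOW(T) on { 'c' }

Nullable non-terminals: C, T.
C has a nullable alternative but only one production, so nothing to check.

T: nullable alternative(s) T → ε; FOLLOW(T) = { 'c', 'f', 'g' }
  T → ε: FIRST \ {ε} = { } — this is the only nullable alternative, skip
  T → c T g: FIRST \ {ε} = { 'c' } — overlaps FOLLOW(T) on { 'c' }: CONFLICT
  T → c g: FIRST \ {ε} = { 'c' } — overlaps FOLLOW(T) on { 'c' }: CONFLICT

L, X have no nullable alternative, so no FIRST/FOLLOW check is needed there.

So the grammar has 2 FIRST/FOLLOW conflicts (marked CONFLICT above).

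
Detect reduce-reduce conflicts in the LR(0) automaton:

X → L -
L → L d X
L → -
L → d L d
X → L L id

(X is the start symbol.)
Yes — I8: [L → - .] vs [X → L - .]

Augment with X' → X and build the canonical LR(0) collection (I0 = CLOSURE({[X' → . X]}), then GOTO on every symbol after a dot until no new states appear). It has 15 states:
  I0: { [L → . -], [L → . L d X], [L → . d L d], [X → . L -], [X → . L L id], [X' → . X] }  — shift
  I1: { [L → - .] }  — reduce
  I2: { [L → . -], [L → . L d X], [L → . d L d], [L → L . d X], [X → L . -], [X → L . L id] }  — shift
  I3: { [X' → X .] }  — accept
  I4: { [L → . -], [L → . L d X], [L → . d L d], [L → d . L d] }  — shift
  I5: { [L → L . d X], [L → d L . d] }  — shift
  I6: { [L → . -], [L → . L d X], [L → . d L d], [L → L d . X], [L → d L d .], [X → . L -], [X → . L L id] }  — shift, reduce
  I7: { [L → L d X .] }  — reduce
  I8: { [L → - .], [X → L - .] }  — 2 reduces
  I9: { [L → L . d X], [X → L L . id] }  — shift
  I10: { [L → . -], [L → . L d X], [L → . d L d], [L → L d . X], [L → d . L d], [X → . L -], [X → . L L id] }  — shift
  I11: { [L → . -], [L → . L d X], [L → . d L d], [L → L . d X], [L → d L . d], [X → L . -], [X → L . L id] }  — shift
  I12: { [L → . -], [L → . L d X], [L → . d L d], [L → L d . X], [L → d . L d], [L → d L d .], [X → . L -], [X → . L L id] }  — shift, reduce
  I13: { [L → . -], [L → . L d X], [L → . d L d], [L → L d . X], [X → . L -], [X → . L L id] }  — shift
  I14: { [X → L L id .] }  — reduce

I8 contains complete items [L → - .], [X → L - .] — reduce-reduce conflict.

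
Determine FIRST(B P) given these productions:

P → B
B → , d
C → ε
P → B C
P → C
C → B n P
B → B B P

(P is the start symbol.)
FIRST sets of the non-terminals involved (from the grammar, by fixed-point iteration):
  FIRST(B) = { ',' }

To compute FIRST(B P), process the symbols left to right:
Symbol B is a non-terminal. Add FIRST(B) \ {ε} = { ',' }
B is not nullable (ε ∉ FIRST(B)), so stop here.
FIRST(B P) = { ',' }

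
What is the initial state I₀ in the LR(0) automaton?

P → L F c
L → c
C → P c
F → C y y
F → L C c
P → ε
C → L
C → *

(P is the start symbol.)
First, augment the grammar with P' → P
I₀ = CLOSURE({ [P' → . P] }):
  [P' → . P] has the dot before P: add [P → . L F c], [P → .]
  [P → . L F c] has the dot before L: add [L → . c]
No further items can be added.

I₀ = { [L → . c], [P → . L F c], [P → .], [P' → . P] }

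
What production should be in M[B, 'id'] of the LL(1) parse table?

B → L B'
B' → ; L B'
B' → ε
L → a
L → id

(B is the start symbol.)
To find M[B, 'id'], we find productions for B where 'id' is in the predict set (PREDICT(N → α) = (FIRST(α) \ {ε}) ∪ (FOLLOW(N) if α ⇒* ε)).

Relevant sets:
  FIRST(L) = { 'a', 'id' }

B → L B': PREDICT = { 'a', 'id' }
  'id' is in predict set, so this production goes in M[B, 'id']

M[B, 'id'] = B → L B'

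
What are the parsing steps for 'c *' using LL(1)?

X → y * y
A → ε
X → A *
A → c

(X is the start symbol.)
LL(1) parsing maintains a stack (initially the start symbol over $) and the input. At each step: if the stack top is a terminal, match it against the current input token; if it is a non-terminal N, replace it with the RHS of M[N, lookahead] (the unique production whose predict set contains the lookahead).

Stack is shown with the top on the left.

Stack  Input  Action
--------------------
X $    c * $  output X → A *
A * $  c * $  output A → c
c * $  c * $  match 'c'
* $    * $    match '*'
$      $      accept

The string is accepted.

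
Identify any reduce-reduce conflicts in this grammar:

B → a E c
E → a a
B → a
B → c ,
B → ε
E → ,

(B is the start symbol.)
A reduce-reduce conflict occurs when an LR(0) state has two complete items [A → α .] and [B → β .] — both call for a reduction, and with no lookahead the parser cannot choose between them.

Augment with B' → B and build the canonical LR(0) collection (I0 = CLOSURE({[B' → . B]}), then GOTO on every symbol after a dot until no new states appear). It has 10 states:
  I0: { [B → . a E c], [B → . a], [B → . c ,], [B → .], [B' → . B] }  — shift, reduce
  I1: { [B' → B .] }  — accept
  I2: { [B → a . E c], [B → a .], [E → . ,], [E → . a a] }  — shift, reduce
  I3: { [B → c . ,] }  — shift
  I4: { [B → c , .] }  — reduce
  I5: { [E → , .] }  — reduce
  I6: { [B → a E . c] }  — shift
  I7: { [E → a . a] }  — shift
  I8: { [E → a a .] }  — reduce
  I9: { [B → a E c .] }  — reduce

No state contains more than one complete item.

Answer: No reduce-reduce conflicts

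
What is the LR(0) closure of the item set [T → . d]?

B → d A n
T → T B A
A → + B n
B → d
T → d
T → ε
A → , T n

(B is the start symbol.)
To compute CLOSURE, for each item [A → α.Bβ] where B is a non-terminal, add [B → .γ] for all productions B → γ; repeat for the newly added items until nothing changes.

Start with: [T → . d]
The dot precedes the terminal d, so nothing is added.

CLOSURE = { [T → . d] }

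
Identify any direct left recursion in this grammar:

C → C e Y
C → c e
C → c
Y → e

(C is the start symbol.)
Direct left recursion occurs when N → N α for some non-terminal N (the right-hand side begins with the left-hand side itself).

C → C e Y: LEFT RECURSIVE (starts with C)
C → c e: starts with c
C → c: starts with c
Y → e: starts with e

The grammar has direct left recursion on: C.

Answer: Yes, C is left-recursive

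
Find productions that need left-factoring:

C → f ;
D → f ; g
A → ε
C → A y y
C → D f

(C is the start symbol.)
No, left-factoring is not needed

Left-factoring is needed when two productions for the same non-terminal
share a common prefix on the right-hand side.

Productions for C:
  C → f ;
  C → A y y
  C → D f

No common prefixes found.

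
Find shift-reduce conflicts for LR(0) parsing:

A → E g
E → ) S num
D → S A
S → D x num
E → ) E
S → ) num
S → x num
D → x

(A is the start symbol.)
Yes — I9: [D → x .] vs [S → x . num]

A shift-reduce conflict occurs when an LR(0) state has both:
  - a complete (reduce) item [A → α .] (dot at the end), and
  - a shift item [B → β . c γ] (dot before a terminal).

Augment with A' → A and build the canonical LR(0) collection (I0 = CLOSURE({[A' → . A]}), then GOTO on every symbol after a dot until no new states appear). It has 16 states:
  I0: { [A → . E g], [A' → . A], [E → . ) E], [E → . ) S num] }  — shift
  I1: { [D → . S A], [D → . x], [E → ) . E], [E → ) . S num], [E → . ) E], [E → . ) S num], [S → . ) num], [S → . D x num], [S → . x num] }  — shift
  I2: { [A' → A .] }  — accept
  I3: { [A → E . g] }  — shift
  I4: { [A → E g .] }  — reduce
  I5: { [D → . S A], [D → . x], [E → ) . E], [E → ) . S num], [E → . ) E], [E → . ) S num], [S → ) . num], [S → . ) num], [S → . D x num], [S → . x num] }  — shift
  I6: { [S → D . x num] }  — shift
  I7: { [E → ) E .] }  — reduce
  I8: { [A → . E g], [D → S . A], [E → ) S . num], [E → . ) E], [E → . ) S num] }  — shift
  I9: { [D → x .], [S → x . num] }  — shift, reduce
  I10: { [S → x num .] }  — reduce
  I11: { [D → S A .] }  — reduce
  I12: { [E → ) S num .] }  — reduce
  I13: { [S → D x . num] }  — shift
  I14: { [S → D x num .] }  — reduce
  I15: { [S → ) num .] }  — reduce

I9 contains reduce item [D → x .] and shift item [S → x . num] — shift-reduce conflict.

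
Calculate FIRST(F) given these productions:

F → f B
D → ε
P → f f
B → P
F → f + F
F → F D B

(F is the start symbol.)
{ 'f' }

To compute FIRST(F), examine every production with F on the left-hand side, reading each right-hand side left to right until a non-nullable symbol is reached.

From F → f B:
  - f is a terminal: add 'f' and stop
From F → f + F:
  - f is a terminal: add 'f' and stop
From F → F D B:
  - F is the symbol being defined: contributes nothing new
    F is not nullable, so stop

Collecting: FIRST(F) = { 'f' }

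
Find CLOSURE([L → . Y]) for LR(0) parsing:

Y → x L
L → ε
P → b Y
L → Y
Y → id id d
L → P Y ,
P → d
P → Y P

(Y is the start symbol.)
{ [L → . Y], [Y → . id id d], [Y → . x L] }

Start with: [L → . Y]
  [L → . Y] has the dot before Y: add [Y → . x L], [Y → . id id d]
No further items can be added.

CLOSURE = { [L → . Y], [Y → . id id d], [Y → . x L] }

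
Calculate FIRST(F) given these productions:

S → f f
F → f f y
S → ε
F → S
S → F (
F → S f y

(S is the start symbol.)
FIRST sets of the other non-terminals involved (by the same procedure, iterated to a fixed point):
  FIRST(S) = { '(', 'f', ε }

From F → f f y:
  - f is a terminal: add 'f' and stop
From F → S:
  - S is a non-terminal: add FIRST(S) \ {ε} = { '(', 'f' }
    S is nullable and nothing follows, so the whole right-hand side can vanish: ε ∈ FIRST(F)
From F → S f y:
  - S is a non-terminal: add FIRST(S) \ {ε} = { '(', 'f' }
    S is nullable, so continue to the next symbol
  - f is a terminal: add 'f' and stop

Collecting: FIRST(F) = { '(', 'f', ε }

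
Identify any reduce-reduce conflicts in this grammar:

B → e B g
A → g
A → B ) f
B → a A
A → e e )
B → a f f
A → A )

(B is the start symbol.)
Augment with B' → B and build the canonical LR(0) collection (I0 = CLOSURE({[B' → . B]}), then GOTO on every symbol after a dot until no new states appear). It has 17 states:
  I0: { [B → . a A], [B → . a f f], [B → . e B g], [B' → . B] }  — shift
  I1: { [B' → B .] }  — accept
  I2: { [A → . A )], [A → . B ) f], [A → . e e )], [A → . g], [B → . a A], [B → . a f f], [B → . e B g], [B → a . A], [B → a . f f] }  — shift
  I3: { [B → . a A], [B → . a f f], [B → . e B g], [B → e . B g] }  — shift
  I4: { [B → e B . g] }  — shift
  I5: { [B → e B g .] }  — reduce
  I6: { [A → A . )], [B → a A .] }  — shift, reduce
  I7: { [A → B . ) f] }  — shift
  I8: { [A → e . e )], [B → . a A], [B → . a f f], [B → . e B g], [B → e . B g] }  — shift
  I9: { [B → a f . f] }  — shift
  I10: { [A → g .] }  — reduce
  I11: { [B → a f f .] }  — reduce
  I12: { [A → e e . )], [B → . a A], [B → . a f f], [B → . e B g], [B → e . B g] }  — shift
  I13: { [A → e e ) .] }  — reduce
  I14: { [A → B ) . f] }  — shift
  I15: { [A → B ) f .] }  — reduce
  I16: { [A → A ) .] }  — reduce

No state contains more than one complete item.

Answer: No reduce-reduce conflicts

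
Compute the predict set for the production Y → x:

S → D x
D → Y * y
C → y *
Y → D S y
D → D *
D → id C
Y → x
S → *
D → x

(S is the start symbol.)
PREDICT(Y → x) = (FIRST(RHS) \ {ε}) ∪ (FOLLOW(Y) if ε ∈ FIRST(RHS), i.e. RHS ⇒* ε)
FIRST(x) = { 'x' }
ε ∉ FIRST(x), so FOLLOW(Y) is not added.
PREDICT(Y → x) = { 'x' }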